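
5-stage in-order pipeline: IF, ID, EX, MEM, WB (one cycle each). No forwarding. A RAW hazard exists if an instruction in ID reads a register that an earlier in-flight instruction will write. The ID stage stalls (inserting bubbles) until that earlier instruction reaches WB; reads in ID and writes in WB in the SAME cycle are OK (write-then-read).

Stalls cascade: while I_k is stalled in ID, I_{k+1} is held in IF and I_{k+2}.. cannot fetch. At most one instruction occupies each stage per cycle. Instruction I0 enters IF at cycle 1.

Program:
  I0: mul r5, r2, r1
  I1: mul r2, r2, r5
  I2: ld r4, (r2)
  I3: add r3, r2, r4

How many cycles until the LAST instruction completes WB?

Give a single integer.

I0 mul r5 <- r2,r1: IF@1 ID@2 stall=0 (-) EX@3 MEM@4 WB@5
I1 mul r2 <- r2,r5: IF@2 ID@3 stall=2 (RAW on I0.r5 (WB@5)) EX@6 MEM@7 WB@8
I2 ld r4 <- r2: IF@3 ID@6 stall=2 (RAW on I1.r2 (WB@8)) EX@9 MEM@10 WB@11
I3 add r3 <- r2,r4: IF@6 ID@9 stall=2 (RAW on I2.r4 (WB@11)) EX@12 MEM@13 WB@14

Answer: 14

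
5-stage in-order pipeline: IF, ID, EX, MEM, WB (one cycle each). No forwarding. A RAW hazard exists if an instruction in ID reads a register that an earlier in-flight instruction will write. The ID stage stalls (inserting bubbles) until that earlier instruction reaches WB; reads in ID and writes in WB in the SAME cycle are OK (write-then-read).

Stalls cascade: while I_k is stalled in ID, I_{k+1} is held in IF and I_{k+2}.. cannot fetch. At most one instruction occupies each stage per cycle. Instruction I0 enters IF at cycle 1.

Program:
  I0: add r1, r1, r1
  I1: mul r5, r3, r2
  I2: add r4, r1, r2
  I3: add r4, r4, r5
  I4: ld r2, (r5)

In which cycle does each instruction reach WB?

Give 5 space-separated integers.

Answer: 5 6 8 11 12

Derivation:
I0 add r1 <- r1,r1: IF@1 ID@2 stall=0 (-) EX@3 MEM@4 WB@5
I1 mul r5 <- r3,r2: IF@2 ID@3 stall=0 (-) EX@4 MEM@5 WB@6
I2 add r4 <- r1,r2: IF@3 ID@4 stall=1 (RAW on I0.r1 (WB@5)) EX@6 MEM@7 WB@8
I3 add r4 <- r4,r5: IF@4 ID@6 stall=2 (RAW on I2.r4 (WB@8)) EX@9 MEM@10 WB@11
I4 ld r2 <- r5: IF@6 ID@9 stall=0 (-) EX@10 MEM@11 WB@12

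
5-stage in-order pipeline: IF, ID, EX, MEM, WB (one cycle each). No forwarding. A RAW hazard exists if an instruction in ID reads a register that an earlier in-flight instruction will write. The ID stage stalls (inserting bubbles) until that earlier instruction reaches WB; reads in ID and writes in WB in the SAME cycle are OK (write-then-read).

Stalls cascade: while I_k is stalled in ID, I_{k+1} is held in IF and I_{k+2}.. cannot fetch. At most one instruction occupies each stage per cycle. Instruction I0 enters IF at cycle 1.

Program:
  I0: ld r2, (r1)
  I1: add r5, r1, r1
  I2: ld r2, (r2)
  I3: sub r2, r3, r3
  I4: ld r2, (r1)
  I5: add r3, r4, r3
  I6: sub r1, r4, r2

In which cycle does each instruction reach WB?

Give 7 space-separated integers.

Answer: 5 6 8 9 10 11 13

Derivation:
I0 ld r2 <- r1: IF@1 ID@2 stall=0 (-) EX@3 MEM@4 WB@5
I1 add r5 <- r1,r1: IF@2 ID@3 stall=0 (-) EX@4 MEM@5 WB@6
I2 ld r2 <- r2: IF@3 ID@4 stall=1 (RAW on I0.r2 (WB@5)) EX@6 MEM@7 WB@8
I3 sub r2 <- r3,r3: IF@4 ID@6 stall=0 (-) EX@7 MEM@8 WB@9
I4 ld r2 <- r1: IF@6 ID@7 stall=0 (-) EX@8 MEM@9 WB@10
I5 add r3 <- r4,r3: IF@7 ID@8 stall=0 (-) EX@9 MEM@10 WB@11
I6 sub r1 <- r4,r2: IF@8 ID@9 stall=1 (RAW on I4.r2 (WB@10)) EX@11 MEM@12 WB@13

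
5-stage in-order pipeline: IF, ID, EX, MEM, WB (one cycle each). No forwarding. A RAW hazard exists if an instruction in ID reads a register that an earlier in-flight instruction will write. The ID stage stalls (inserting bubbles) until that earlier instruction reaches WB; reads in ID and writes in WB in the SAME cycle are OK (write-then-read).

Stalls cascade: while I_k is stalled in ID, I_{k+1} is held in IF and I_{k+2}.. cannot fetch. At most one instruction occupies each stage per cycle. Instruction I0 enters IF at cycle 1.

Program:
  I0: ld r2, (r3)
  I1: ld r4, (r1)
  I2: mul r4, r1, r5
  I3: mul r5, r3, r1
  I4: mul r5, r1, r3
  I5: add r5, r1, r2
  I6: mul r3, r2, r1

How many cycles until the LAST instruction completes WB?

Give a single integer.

I0 ld r2 <- r3: IF@1 ID@2 stall=0 (-) EX@3 MEM@4 WB@5
I1 ld r4 <- r1: IF@2 ID@3 stall=0 (-) EX@4 MEM@5 WB@6
I2 mul r4 <- r1,r5: IF@3 ID@4 stall=0 (-) EX@5 MEM@6 WB@7
I3 mul r5 <- r3,r1: IF@4 ID@5 stall=0 (-) EX@6 MEM@7 WB@8
I4 mul r5 <- r1,r3: IF@5 ID@6 stall=0 (-) EX@7 MEM@8 WB@9
I5 add r5 <- r1,r2: IF@6 ID@7 stall=0 (-) EX@8 MEM@9 WB@10
I6 mul r3 <- r2,r1: IF@7 ID@8 stall=0 (-) EX@9 MEM@10 WB@11

Answer: 11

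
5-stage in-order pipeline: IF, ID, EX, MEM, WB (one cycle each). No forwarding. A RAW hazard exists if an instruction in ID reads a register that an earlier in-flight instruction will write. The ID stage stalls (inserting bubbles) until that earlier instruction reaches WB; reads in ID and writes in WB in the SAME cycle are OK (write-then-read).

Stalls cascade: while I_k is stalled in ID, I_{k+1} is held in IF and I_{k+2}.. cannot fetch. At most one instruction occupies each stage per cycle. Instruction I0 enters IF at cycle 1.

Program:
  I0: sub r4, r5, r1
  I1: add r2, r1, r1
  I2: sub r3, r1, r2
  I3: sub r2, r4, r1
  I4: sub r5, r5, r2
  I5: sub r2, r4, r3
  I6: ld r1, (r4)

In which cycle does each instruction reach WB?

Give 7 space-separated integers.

Answer: 5 6 9 10 13 14 15

Derivation:
I0 sub r4 <- r5,r1: IF@1 ID@2 stall=0 (-) EX@3 MEM@4 WB@5
I1 add r2 <- r1,r1: IF@2 ID@3 stall=0 (-) EX@4 MEM@5 WB@6
I2 sub r3 <- r1,r2: IF@3 ID@4 stall=2 (RAW on I1.r2 (WB@6)) EX@7 MEM@8 WB@9
I3 sub r2 <- r4,r1: IF@4 ID@7 stall=0 (-) EX@8 MEM@9 WB@10
I4 sub r5 <- r5,r2: IF@7 ID@8 stall=2 (RAW on I3.r2 (WB@10)) EX@11 MEM@12 WB@13
I5 sub r2 <- r4,r3: IF@8 ID@11 stall=0 (-) EX@12 MEM@13 WB@14
I6 ld r1 <- r4: IF@11 ID@12 stall=0 (-) EX@13 MEM@14 WB@15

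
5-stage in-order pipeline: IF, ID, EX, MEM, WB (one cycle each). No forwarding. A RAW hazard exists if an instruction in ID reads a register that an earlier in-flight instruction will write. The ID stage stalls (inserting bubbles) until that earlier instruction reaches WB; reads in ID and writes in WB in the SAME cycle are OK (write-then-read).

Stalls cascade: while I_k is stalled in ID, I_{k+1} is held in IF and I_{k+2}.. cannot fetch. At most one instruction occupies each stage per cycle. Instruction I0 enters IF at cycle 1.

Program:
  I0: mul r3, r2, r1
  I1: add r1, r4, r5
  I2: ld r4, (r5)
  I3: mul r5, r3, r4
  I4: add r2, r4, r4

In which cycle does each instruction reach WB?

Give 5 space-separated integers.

I0 mul r3 <- r2,r1: IF@1 ID@2 stall=0 (-) EX@3 MEM@4 WB@5
I1 add r1 <- r4,r5: IF@2 ID@3 stall=0 (-) EX@4 MEM@5 WB@6
I2 ld r4 <- r5: IF@3 ID@4 stall=0 (-) EX@5 MEM@6 WB@7
I3 mul r5 <- r3,r4: IF@4 ID@5 stall=2 (RAW on I2.r4 (WB@7)) EX@8 MEM@9 WB@10
I4 add r2 <- r4,r4: IF@5 ID@8 stall=0 (-) EX@9 MEM@10 WB@11

Answer: 5 6 7 10 11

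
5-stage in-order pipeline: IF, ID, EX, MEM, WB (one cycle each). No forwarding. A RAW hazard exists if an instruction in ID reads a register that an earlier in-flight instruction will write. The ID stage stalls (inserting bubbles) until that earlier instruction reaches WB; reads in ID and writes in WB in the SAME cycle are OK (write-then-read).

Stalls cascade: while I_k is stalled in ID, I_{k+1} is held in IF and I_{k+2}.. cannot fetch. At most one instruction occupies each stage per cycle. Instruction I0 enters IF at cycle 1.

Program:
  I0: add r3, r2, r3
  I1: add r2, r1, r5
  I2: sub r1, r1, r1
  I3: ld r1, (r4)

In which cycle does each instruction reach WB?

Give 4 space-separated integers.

Answer: 5 6 7 8

Derivation:
I0 add r3 <- r2,r3: IF@1 ID@2 stall=0 (-) EX@3 MEM@4 WB@5
I1 add r2 <- r1,r5: IF@2 ID@3 stall=0 (-) EX@4 MEM@5 WB@6
I2 sub r1 <- r1,r1: IF@3 ID@4 stall=0 (-) EX@5 MEM@6 WB@7
I3 ld r1 <- r4: IF@4 ID@5 stall=0 (-) EX@6 MEM@7 WB@8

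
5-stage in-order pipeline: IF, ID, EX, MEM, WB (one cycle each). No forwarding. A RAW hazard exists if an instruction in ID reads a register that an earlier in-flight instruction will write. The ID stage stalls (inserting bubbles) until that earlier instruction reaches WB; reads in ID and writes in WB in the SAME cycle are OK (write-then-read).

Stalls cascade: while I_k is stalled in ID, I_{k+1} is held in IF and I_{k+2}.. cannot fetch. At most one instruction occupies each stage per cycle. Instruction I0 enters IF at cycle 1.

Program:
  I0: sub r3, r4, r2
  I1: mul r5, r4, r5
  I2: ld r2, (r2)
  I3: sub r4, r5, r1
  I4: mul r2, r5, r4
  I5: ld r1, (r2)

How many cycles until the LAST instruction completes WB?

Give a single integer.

I0 sub r3 <- r4,r2: IF@1 ID@2 stall=0 (-) EX@3 MEM@4 WB@5
I1 mul r5 <- r4,r5: IF@2 ID@3 stall=0 (-) EX@4 MEM@5 WB@6
I2 ld r2 <- r2: IF@3 ID@4 stall=0 (-) EX@5 MEM@6 WB@7
I3 sub r4 <- r5,r1: IF@4 ID@5 stall=1 (RAW on I1.r5 (WB@6)) EX@7 MEM@8 WB@9
I4 mul r2 <- r5,r4: IF@5 ID@7 stall=2 (RAW on I3.r4 (WB@9)) EX@10 MEM@11 WB@12
I5 ld r1 <- r2: IF@7 ID@10 stall=2 (RAW on I4.r2 (WB@12)) EX@13 MEM@14 WB@15

Answer: 15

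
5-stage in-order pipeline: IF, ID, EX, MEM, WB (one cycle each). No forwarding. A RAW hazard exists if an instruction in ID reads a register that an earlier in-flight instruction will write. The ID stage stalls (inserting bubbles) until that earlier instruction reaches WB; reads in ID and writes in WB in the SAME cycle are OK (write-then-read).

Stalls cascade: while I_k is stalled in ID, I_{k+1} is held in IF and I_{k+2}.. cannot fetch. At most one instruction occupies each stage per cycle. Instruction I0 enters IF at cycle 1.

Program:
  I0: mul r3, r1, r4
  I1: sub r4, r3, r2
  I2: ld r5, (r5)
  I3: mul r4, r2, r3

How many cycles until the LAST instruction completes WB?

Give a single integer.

Answer: 10

Derivation:
I0 mul r3 <- r1,r4: IF@1 ID@2 stall=0 (-) EX@3 MEM@4 WB@5
I1 sub r4 <- r3,r2: IF@2 ID@3 stall=2 (RAW on I0.r3 (WB@5)) EX@6 MEM@7 WB@8
I2 ld r5 <- r5: IF@3 ID@6 stall=0 (-) EX@7 MEM@8 WB@9
I3 mul r4 <- r2,r3: IF@6 ID@7 stall=0 (-) EX@8 MEM@9 WB@10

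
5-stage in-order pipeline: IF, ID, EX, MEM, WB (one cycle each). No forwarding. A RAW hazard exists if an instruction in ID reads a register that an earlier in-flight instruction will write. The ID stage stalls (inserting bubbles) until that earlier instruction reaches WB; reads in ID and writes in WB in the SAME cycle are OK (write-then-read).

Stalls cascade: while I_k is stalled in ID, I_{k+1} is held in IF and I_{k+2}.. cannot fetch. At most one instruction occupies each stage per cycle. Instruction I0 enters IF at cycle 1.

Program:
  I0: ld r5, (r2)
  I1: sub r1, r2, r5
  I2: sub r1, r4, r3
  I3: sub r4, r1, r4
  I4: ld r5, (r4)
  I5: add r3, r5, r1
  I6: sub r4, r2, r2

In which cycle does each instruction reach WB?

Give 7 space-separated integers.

Answer: 5 8 9 12 15 18 19

Derivation:
I0 ld r5 <- r2: IF@1 ID@2 stall=0 (-) EX@3 MEM@4 WB@5
I1 sub r1 <- r2,r5: IF@2 ID@3 stall=2 (RAW on I0.r5 (WB@5)) EX@6 MEM@7 WB@8
I2 sub r1 <- r4,r3: IF@3 ID@6 stall=0 (-) EX@7 MEM@8 WB@9
I3 sub r4 <- r1,r4: IF@6 ID@7 stall=2 (RAW on I2.r1 (WB@9)) EX@10 MEM@11 WB@12
I4 ld r5 <- r4: IF@7 ID@10 stall=2 (RAW on I3.r4 (WB@12)) EX@13 MEM@14 WB@15
I5 add r3 <- r5,r1: IF@10 ID@13 stall=2 (RAW on I4.r5 (WB@15)) EX@16 MEM@17 WB@18
I6 sub r4 <- r2,r2: IF@13 ID@16 stall=0 (-) EX@17 MEM@18 WB@19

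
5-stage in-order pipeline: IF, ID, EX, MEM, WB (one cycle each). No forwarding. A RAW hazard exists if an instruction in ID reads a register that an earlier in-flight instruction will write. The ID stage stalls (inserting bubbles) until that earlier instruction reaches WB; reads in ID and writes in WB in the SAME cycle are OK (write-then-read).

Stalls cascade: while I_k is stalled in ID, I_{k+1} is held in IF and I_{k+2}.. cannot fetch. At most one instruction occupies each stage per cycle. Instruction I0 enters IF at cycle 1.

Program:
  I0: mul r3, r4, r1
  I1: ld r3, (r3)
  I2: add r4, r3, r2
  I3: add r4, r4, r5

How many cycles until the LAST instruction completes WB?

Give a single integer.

I0 mul r3 <- r4,r1: IF@1 ID@2 stall=0 (-) EX@3 MEM@4 WB@5
I1 ld r3 <- r3: IF@2 ID@3 stall=2 (RAW on I0.r3 (WB@5)) EX@6 MEM@7 WB@8
I2 add r4 <- r3,r2: IF@3 ID@6 stall=2 (RAW on I1.r3 (WB@8)) EX@9 MEM@10 WB@11
I3 add r4 <- r4,r5: IF@6 ID@9 stall=2 (RAW on I2.r4 (WB@11)) EX@12 MEM@13 WB@14

Answer: 14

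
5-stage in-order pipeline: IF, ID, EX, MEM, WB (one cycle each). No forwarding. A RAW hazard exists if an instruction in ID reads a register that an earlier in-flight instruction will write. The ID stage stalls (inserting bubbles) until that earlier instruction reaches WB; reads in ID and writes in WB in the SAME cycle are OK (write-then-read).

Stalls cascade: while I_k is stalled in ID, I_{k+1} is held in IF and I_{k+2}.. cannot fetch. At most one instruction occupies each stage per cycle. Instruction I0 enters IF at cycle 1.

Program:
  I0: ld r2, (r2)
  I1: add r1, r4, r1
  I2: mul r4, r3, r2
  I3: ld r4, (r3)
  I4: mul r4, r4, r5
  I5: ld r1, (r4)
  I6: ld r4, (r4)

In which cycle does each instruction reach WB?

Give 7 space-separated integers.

Answer: 5 6 8 9 12 15 16

Derivation:
I0 ld r2 <- r2: IF@1 ID@2 stall=0 (-) EX@3 MEM@4 WB@5
I1 add r1 <- r4,r1: IF@2 ID@3 stall=0 (-) EX@4 MEM@5 WB@6
I2 mul r4 <- r3,r2: IF@3 ID@4 stall=1 (RAW on I0.r2 (WB@5)) EX@6 MEM@7 WB@8
I3 ld r4 <- r3: IF@4 ID@6 stall=0 (-) EX@7 MEM@8 WB@9
I4 mul r4 <- r4,r5: IF@6 ID@7 stall=2 (RAW on I3.r4 (WB@9)) EX@10 MEM@11 WB@12
I5 ld r1 <- r4: IF@7 ID@10 stall=2 (RAW on I4.r4 (WB@12)) EX@13 MEM@14 WB@15
I6 ld r4 <- r4: IF@10 ID@13 stall=0 (-) EX@14 MEM@15 WB@16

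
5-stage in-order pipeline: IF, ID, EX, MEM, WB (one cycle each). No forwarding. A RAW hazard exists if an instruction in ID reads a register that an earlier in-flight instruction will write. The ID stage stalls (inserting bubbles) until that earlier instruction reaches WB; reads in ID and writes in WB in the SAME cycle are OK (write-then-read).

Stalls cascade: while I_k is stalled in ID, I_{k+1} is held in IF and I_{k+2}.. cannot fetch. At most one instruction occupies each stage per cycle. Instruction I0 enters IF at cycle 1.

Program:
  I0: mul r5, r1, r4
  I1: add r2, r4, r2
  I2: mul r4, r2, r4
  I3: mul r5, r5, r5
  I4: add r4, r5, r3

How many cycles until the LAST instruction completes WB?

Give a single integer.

Answer: 13

Derivation:
I0 mul r5 <- r1,r4: IF@1 ID@2 stall=0 (-) EX@3 MEM@4 WB@5
I1 add r2 <- r4,r2: IF@2 ID@3 stall=0 (-) EX@4 MEM@5 WB@6
I2 mul r4 <- r2,r4: IF@3 ID@4 stall=2 (RAW on I1.r2 (WB@6)) EX@7 MEM@8 WB@9
I3 mul r5 <- r5,r5: IF@4 ID@7 stall=0 (-) EX@8 MEM@9 WB@10
I4 add r4 <- r5,r3: IF@7 ID@8 stall=2 (RAW on I3.r5 (WB@10)) EX@11 MEM@12 WB@13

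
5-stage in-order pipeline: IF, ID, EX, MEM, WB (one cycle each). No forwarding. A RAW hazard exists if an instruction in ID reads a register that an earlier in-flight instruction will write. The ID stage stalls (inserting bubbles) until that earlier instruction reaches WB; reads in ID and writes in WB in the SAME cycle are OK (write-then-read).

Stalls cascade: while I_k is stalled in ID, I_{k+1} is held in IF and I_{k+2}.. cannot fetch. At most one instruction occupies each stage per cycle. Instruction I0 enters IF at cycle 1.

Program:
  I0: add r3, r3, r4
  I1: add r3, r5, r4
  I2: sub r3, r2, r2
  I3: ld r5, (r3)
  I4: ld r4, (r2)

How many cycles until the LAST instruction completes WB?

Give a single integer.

Answer: 11

Derivation:
I0 add r3 <- r3,r4: IF@1 ID@2 stall=0 (-) EX@3 MEM@4 WB@5
I1 add r3 <- r5,r4: IF@2 ID@3 stall=0 (-) EX@4 MEM@5 WB@6
I2 sub r3 <- r2,r2: IF@3 ID@4 stall=0 (-) EX@5 MEM@6 WB@7
I3 ld r5 <- r3: IF@4 ID@5 stall=2 (RAW on I2.r3 (WB@7)) EX@8 MEM@9 WB@10
I4 ld r4 <- r2: IF@5 ID@8 stall=0 (-) EX@9 MEM@10 WB@11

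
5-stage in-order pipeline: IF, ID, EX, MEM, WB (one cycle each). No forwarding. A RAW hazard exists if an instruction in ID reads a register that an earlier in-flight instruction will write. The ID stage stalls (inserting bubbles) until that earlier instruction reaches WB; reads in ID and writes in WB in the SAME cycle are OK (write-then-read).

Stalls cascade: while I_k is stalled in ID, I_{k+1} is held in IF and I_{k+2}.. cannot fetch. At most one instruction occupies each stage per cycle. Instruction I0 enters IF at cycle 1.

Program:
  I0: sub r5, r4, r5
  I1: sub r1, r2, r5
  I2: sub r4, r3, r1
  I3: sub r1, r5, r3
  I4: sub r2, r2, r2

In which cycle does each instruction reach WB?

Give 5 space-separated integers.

Answer: 5 8 11 12 13

Derivation:
I0 sub r5 <- r4,r5: IF@1 ID@2 stall=0 (-) EX@3 MEM@4 WB@5
I1 sub r1 <- r2,r5: IF@2 ID@3 stall=2 (RAW on I0.r5 (WB@5)) EX@6 MEM@7 WB@8
I2 sub r4 <- r3,r1: IF@3 ID@6 stall=2 (RAW on I1.r1 (WB@8)) EX@9 MEM@10 WB@11
I3 sub r1 <- r5,r3: IF@6 ID@9 stall=0 (-) EX@10 MEM@11 WB@12
I4 sub r2 <- r2,r2: IF@9 ID@10 stall=0 (-) EX@11 MEM@12 WB@13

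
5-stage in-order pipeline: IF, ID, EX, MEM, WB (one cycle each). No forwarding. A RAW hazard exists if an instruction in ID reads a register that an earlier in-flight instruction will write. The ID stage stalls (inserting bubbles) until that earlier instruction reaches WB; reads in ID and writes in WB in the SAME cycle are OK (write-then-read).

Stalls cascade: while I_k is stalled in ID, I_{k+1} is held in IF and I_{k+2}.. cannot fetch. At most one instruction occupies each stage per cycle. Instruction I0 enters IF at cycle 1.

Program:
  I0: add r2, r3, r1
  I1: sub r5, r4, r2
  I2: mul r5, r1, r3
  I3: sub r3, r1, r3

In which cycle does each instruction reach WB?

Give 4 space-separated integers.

Answer: 5 8 9 10

Derivation:
I0 add r2 <- r3,r1: IF@1 ID@2 stall=0 (-) EX@3 MEM@4 WB@5
I1 sub r5 <- r4,r2: IF@2 ID@3 stall=2 (RAW on I0.r2 (WB@5)) EX@6 MEM@7 WB@8
I2 mul r5 <- r1,r3: IF@3 ID@6 stall=0 (-) EX@7 MEM@8 WB@9
I3 sub r3 <- r1,r3: IF@6 ID@7 stall=0 (-) EX@8 MEM@9 WB@10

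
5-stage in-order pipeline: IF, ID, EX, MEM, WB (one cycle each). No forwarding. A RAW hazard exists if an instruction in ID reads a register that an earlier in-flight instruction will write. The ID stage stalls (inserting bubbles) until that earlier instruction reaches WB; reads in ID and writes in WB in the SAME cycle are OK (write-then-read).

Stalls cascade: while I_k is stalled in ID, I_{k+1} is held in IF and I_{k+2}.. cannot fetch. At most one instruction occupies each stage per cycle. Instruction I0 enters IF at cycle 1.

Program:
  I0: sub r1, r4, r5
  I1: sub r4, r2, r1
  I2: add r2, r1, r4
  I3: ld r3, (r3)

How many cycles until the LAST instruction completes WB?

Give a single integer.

I0 sub r1 <- r4,r5: IF@1 ID@2 stall=0 (-) EX@3 MEM@4 WB@5
I1 sub r4 <- r2,r1: IF@2 ID@3 stall=2 (RAW on I0.r1 (WB@5)) EX@6 MEM@7 WB@8
I2 add r2 <- r1,r4: IF@3 ID@6 stall=2 (RAW on I1.r4 (WB@8)) EX@9 MEM@10 WB@11
I3 ld r3 <- r3: IF@6 ID@9 stall=0 (-) EX@10 MEM@11 WB@12

Answer: 12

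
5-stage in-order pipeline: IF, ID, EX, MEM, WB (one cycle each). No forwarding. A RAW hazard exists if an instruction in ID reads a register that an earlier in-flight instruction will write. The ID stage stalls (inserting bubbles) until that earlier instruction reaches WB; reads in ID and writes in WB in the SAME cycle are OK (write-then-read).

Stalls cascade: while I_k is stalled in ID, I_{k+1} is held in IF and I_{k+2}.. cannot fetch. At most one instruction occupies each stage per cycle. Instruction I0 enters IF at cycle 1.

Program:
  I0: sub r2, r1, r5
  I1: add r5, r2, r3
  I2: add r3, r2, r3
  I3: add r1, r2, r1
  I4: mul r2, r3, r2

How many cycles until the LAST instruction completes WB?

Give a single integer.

Answer: 12

Derivation:
I0 sub r2 <- r1,r5: IF@1 ID@2 stall=0 (-) EX@3 MEM@4 WB@5
I1 add r5 <- r2,r3: IF@2 ID@3 stall=2 (RAW on I0.r2 (WB@5)) EX@6 MEM@7 WB@8
I2 add r3 <- r2,r3: IF@3 ID@6 stall=0 (-) EX@7 MEM@8 WB@9
I3 add r1 <- r2,r1: IF@6 ID@7 stall=0 (-) EX@8 MEM@9 WB@10
I4 mul r2 <- r3,r2: IF@7 ID@8 stall=1 (RAW on I2.r3 (WB@9)) EX@10 MEM@11 WB@12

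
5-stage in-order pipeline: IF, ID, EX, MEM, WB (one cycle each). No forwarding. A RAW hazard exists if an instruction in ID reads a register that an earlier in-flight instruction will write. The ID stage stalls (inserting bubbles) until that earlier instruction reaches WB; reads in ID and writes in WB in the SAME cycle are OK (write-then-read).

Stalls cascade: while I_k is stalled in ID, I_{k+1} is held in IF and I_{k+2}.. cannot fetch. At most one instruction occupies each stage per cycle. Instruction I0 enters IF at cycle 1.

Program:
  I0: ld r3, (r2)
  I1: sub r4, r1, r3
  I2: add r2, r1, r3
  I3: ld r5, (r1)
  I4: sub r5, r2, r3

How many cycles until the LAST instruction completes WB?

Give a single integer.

Answer: 12

Derivation:
I0 ld r3 <- r2: IF@1 ID@2 stall=0 (-) EX@3 MEM@4 WB@5
I1 sub r4 <- r1,r3: IF@2 ID@3 stall=2 (RAW on I0.r3 (WB@5)) EX@6 MEM@7 WB@8
I2 add r2 <- r1,r3: IF@3 ID@6 stall=0 (-) EX@7 MEM@8 WB@9
I3 ld r5 <- r1: IF@6 ID@7 stall=0 (-) EX@8 MEM@9 WB@10
I4 sub r5 <- r2,r3: IF@7 ID@8 stall=1 (RAW on I2.r2 (WB@9)) EX@10 MEM@11 WB@12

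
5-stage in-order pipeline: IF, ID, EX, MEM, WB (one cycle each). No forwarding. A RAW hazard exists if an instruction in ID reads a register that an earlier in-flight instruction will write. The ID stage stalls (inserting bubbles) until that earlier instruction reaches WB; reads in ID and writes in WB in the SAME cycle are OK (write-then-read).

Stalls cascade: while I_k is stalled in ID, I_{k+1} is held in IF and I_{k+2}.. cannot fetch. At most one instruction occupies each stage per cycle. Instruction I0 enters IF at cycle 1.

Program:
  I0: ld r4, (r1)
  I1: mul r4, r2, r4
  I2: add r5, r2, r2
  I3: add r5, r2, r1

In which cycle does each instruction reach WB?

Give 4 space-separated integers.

I0 ld r4 <- r1: IF@1 ID@2 stall=0 (-) EX@3 MEM@4 WB@5
I1 mul r4 <- r2,r4: IF@2 ID@3 stall=2 (RAW on I0.r4 (WB@5)) EX@6 MEM@7 WB@8
I2 add r5 <- r2,r2: IF@3 ID@6 stall=0 (-) EX@7 MEM@8 WB@9
I3 add r5 <- r2,r1: IF@6 ID@7 stall=0 (-) EX@8 MEM@9 WB@10

Answer: 5 8 9 10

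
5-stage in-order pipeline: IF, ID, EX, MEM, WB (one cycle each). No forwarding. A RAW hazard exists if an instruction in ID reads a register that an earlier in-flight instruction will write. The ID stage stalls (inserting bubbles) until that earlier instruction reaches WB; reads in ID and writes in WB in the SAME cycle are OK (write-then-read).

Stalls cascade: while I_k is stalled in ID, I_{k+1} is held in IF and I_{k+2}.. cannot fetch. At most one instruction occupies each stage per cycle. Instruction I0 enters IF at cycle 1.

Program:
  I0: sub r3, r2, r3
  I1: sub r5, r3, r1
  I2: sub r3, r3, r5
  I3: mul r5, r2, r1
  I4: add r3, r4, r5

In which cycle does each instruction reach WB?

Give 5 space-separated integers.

I0 sub r3 <- r2,r3: IF@1 ID@2 stall=0 (-) EX@3 MEM@4 WB@5
I1 sub r5 <- r3,r1: IF@2 ID@3 stall=2 (RAW on I0.r3 (WB@5)) EX@6 MEM@7 WB@8
I2 sub r3 <- r3,r5: IF@3 ID@6 stall=2 (RAW on I1.r5 (WB@8)) EX@9 MEM@10 WB@11
I3 mul r5 <- r2,r1: IF@6 ID@9 stall=0 (-) EX@10 MEM@11 WB@12
I4 add r3 <- r4,r5: IF@9 ID@10 stall=2 (RAW on I3.r5 (WB@12)) EX@13 MEM@14 WB@15

Answer: 5 8 11 12 15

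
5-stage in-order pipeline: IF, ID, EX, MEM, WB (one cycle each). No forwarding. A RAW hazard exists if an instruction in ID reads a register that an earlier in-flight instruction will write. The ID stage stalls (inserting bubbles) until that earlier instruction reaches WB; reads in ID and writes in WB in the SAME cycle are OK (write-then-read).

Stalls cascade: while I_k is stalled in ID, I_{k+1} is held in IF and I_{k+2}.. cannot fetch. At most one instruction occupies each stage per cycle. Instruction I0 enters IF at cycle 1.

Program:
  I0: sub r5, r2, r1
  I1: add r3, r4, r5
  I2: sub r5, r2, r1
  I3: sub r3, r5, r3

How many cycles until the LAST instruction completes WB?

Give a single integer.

I0 sub r5 <- r2,r1: IF@1 ID@2 stall=0 (-) EX@3 MEM@4 WB@5
I1 add r3 <- r4,r5: IF@2 ID@3 stall=2 (RAW on I0.r5 (WB@5)) EX@6 MEM@7 WB@8
I2 sub r5 <- r2,r1: IF@3 ID@6 stall=0 (-) EX@7 MEM@8 WB@9
I3 sub r3 <- r5,r3: IF@6 ID@7 stall=2 (RAW on I2.r5 (WB@9)) EX@10 MEM@11 WB@12

Answer: 12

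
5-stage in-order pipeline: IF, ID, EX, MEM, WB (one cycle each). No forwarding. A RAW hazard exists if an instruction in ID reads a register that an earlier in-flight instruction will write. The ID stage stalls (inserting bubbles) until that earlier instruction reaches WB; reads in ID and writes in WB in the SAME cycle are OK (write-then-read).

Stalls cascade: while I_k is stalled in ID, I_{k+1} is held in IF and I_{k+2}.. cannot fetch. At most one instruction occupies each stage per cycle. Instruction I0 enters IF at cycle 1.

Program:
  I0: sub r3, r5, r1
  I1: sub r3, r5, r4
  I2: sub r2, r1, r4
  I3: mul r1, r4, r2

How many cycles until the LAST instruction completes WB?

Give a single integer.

Answer: 10

Derivation:
I0 sub r3 <- r5,r1: IF@1 ID@2 stall=0 (-) EX@3 MEM@4 WB@5
I1 sub r3 <- r5,r4: IF@2 ID@3 stall=0 (-) EX@4 MEM@5 WB@6
I2 sub r2 <- r1,r4: IF@3 ID@4 stall=0 (-) EX@5 MEM@6 WB@7
I3 mul r1 <- r4,r2: IF@4 ID@5 stall=2 (RAW on I2.r2 (WB@7)) EX@8 MEM@9 WB@10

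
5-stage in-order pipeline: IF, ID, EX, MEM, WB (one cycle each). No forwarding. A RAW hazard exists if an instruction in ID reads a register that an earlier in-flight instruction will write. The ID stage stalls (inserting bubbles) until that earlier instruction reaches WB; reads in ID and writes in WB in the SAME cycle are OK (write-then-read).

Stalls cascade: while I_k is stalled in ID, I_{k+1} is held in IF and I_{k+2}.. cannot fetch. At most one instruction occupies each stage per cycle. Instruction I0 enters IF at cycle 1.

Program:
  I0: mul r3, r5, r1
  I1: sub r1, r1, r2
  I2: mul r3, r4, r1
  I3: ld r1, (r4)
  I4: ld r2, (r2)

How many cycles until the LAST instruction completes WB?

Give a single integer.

Answer: 11

Derivation:
I0 mul r3 <- r5,r1: IF@1 ID@2 stall=0 (-) EX@3 MEM@4 WB@5
I1 sub r1 <- r1,r2: IF@2 ID@3 stall=0 (-) EX@4 MEM@5 WB@6
I2 mul r3 <- r4,r1: IF@3 ID@4 stall=2 (RAW on I1.r1 (WB@6)) EX@7 MEM@8 WB@9
I3 ld r1 <- r4: IF@4 ID@7 stall=0 (-) EX@8 MEM@9 WB@10
I4 ld r2 <- r2: IF@7 ID@8 stall=0 (-) EX@9 MEM@10 WB@11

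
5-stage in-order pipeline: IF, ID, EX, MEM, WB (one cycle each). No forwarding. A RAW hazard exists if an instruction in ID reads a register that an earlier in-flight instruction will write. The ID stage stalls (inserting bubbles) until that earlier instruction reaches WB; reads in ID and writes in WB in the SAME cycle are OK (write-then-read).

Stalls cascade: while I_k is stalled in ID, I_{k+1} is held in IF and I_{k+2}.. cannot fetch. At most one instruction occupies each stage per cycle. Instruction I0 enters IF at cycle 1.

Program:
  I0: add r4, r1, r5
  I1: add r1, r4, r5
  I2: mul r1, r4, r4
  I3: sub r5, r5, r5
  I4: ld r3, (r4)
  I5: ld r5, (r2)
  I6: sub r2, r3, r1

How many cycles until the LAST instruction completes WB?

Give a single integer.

I0 add r4 <- r1,r5: IF@1 ID@2 stall=0 (-) EX@3 MEM@4 WB@5
I1 add r1 <- r4,r5: IF@2 ID@3 stall=2 (RAW on I0.r4 (WB@5)) EX@6 MEM@7 WB@8
I2 mul r1 <- r4,r4: IF@3 ID@6 stall=0 (-) EX@7 MEM@8 WB@9
I3 sub r5 <- r5,r5: IF@6 ID@7 stall=0 (-) EX@8 MEM@9 WB@10
I4 ld r3 <- r4: IF@7 ID@8 stall=0 (-) EX@9 MEM@10 WB@11
I5 ld r5 <- r2: IF@8 ID@9 stall=0 (-) EX@10 MEM@11 WB@12
I6 sub r2 <- r3,r1: IF@9 ID@10 stall=1 (RAW on I4.r3 (WB@11)) EX@12 MEM@13 WB@14

Answer: 14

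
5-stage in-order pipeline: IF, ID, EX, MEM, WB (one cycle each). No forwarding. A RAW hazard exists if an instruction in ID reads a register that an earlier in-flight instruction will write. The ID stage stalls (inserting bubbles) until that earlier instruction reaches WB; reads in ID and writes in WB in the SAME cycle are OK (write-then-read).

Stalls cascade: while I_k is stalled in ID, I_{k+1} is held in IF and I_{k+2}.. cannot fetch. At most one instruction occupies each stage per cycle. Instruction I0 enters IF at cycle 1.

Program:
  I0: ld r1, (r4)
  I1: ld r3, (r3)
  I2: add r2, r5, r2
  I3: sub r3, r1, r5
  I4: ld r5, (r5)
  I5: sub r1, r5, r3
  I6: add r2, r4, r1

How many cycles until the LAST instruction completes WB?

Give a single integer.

I0 ld r1 <- r4: IF@1 ID@2 stall=0 (-) EX@3 MEM@4 WB@5
I1 ld r3 <- r3: IF@2 ID@3 stall=0 (-) EX@4 MEM@5 WB@6
I2 add r2 <- r5,r2: IF@3 ID@4 stall=0 (-) EX@5 MEM@6 WB@7
I3 sub r3 <- r1,r5: IF@4 ID@5 stall=0 (-) EX@6 MEM@7 WB@8
I4 ld r5 <- r5: IF@5 ID@6 stall=0 (-) EX@7 MEM@8 WB@9
I5 sub r1 <- r5,r3: IF@6 ID@7 stall=2 (RAW on I4.r5 (WB@9)) EX@10 MEM@11 WB@12
I6 add r2 <- r4,r1: IF@7 ID@10 stall=2 (RAW on I5.r1 (WB@12)) EX@13 MEM@14 WB@15

Answer: 15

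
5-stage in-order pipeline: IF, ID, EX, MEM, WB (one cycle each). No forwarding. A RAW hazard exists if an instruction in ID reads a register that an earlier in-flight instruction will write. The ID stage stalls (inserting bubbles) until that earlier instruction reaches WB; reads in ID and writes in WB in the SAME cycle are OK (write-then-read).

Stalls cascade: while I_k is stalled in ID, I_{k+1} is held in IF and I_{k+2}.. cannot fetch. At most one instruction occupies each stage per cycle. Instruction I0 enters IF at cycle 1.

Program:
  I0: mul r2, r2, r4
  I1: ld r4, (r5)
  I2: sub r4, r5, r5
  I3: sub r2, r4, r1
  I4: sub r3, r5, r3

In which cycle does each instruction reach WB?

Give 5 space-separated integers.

Answer: 5 6 7 10 11

Derivation:
I0 mul r2 <- r2,r4: IF@1 ID@2 stall=0 (-) EX@3 MEM@4 WB@5
I1 ld r4 <- r5: IF@2 ID@3 stall=0 (-) EX@4 MEM@5 WB@6
I2 sub r4 <- r5,r5: IF@3 ID@4 stall=0 (-) EX@5 MEM@6 WB@7
I3 sub r2 <- r4,r1: IF@4 ID@5 stall=2 (RAW on I2.r4 (WB@7)) EX@8 MEM@9 WB@10
I4 sub r3 <- r5,r3: IF@5 ID@8 stall=0 (-) EX@9 MEM@10 WB@11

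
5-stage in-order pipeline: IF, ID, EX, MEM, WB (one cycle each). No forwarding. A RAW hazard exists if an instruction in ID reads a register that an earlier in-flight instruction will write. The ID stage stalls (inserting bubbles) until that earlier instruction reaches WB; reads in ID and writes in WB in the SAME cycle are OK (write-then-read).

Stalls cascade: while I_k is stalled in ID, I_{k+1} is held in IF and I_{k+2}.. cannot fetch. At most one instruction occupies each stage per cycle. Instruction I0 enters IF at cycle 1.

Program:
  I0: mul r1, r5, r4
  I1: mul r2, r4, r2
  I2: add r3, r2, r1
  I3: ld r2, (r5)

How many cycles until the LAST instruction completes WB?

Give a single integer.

Answer: 10

Derivation:
I0 mul r1 <- r5,r4: IF@1 ID@2 stall=0 (-) EX@3 MEM@4 WB@5
I1 mul r2 <- r4,r2: IF@2 ID@3 stall=0 (-) EX@4 MEM@5 WB@6
I2 add r3 <- r2,r1: IF@3 ID@4 stall=2 (RAW on I1.r2 (WB@6)) EX@7 MEM@8 WB@9
I3 ld r2 <- r5: IF@4 ID@7 stall=0 (-) EX@8 MEM@9 WB@10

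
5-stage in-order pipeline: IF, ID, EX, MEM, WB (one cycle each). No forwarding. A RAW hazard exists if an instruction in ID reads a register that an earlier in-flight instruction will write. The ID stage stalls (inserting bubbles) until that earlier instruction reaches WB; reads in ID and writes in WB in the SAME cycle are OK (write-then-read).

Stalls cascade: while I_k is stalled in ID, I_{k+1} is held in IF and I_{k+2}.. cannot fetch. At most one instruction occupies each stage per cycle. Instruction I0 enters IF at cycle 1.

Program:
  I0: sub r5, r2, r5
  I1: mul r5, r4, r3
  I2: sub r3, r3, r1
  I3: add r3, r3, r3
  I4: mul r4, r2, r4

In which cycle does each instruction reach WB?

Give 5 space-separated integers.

Answer: 5 6 7 10 11

Derivation:
I0 sub r5 <- r2,r5: IF@1 ID@2 stall=0 (-) EX@3 MEM@4 WB@5
I1 mul r5 <- r4,r3: IF@2 ID@3 stall=0 (-) EX@4 MEM@5 WB@6
I2 sub r3 <- r3,r1: IF@3 ID@4 stall=0 (-) EX@5 MEM@6 WB@7
I3 add r3 <- r3,r3: IF@4 ID@5 stall=2 (RAW on I2.r3 (WB@7)) EX@8 MEM@9 WB@10
I4 mul r4 <- r2,r4: IF@5 ID@8 stall=0 (-) EX@9 MEM@10 WB@11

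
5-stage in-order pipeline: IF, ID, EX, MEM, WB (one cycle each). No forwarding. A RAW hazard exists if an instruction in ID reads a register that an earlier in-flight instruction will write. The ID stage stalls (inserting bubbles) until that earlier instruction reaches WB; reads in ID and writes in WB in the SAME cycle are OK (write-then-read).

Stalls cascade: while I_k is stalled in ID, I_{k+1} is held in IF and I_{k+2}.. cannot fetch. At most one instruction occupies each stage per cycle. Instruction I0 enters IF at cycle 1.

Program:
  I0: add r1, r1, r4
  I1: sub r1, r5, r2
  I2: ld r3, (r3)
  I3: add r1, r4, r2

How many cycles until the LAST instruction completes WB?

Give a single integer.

I0 add r1 <- r1,r4: IF@1 ID@2 stall=0 (-) EX@3 MEM@4 WB@5
I1 sub r1 <- r5,r2: IF@2 ID@3 stall=0 (-) EX@4 MEM@5 WB@6
I2 ld r3 <- r3: IF@3 ID@4 stall=0 (-) EX@5 MEM@6 WB@7
I3 add r1 <- r4,r2: IF@4 ID@5 stall=0 (-) EX@6 MEM@7 WB@8

Answer: 8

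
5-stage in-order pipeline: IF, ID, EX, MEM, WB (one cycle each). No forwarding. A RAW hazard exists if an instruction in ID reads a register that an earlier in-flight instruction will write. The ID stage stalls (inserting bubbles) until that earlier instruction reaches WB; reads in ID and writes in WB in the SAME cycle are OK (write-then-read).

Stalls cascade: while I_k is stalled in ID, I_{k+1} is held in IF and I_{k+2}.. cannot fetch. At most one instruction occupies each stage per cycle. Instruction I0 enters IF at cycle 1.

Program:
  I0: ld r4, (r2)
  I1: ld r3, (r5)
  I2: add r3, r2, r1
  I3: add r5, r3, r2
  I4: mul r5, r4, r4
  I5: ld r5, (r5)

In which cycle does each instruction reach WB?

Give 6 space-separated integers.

I0 ld r4 <- r2: IF@1 ID@2 stall=0 (-) EX@3 MEM@4 WB@5
I1 ld r3 <- r5: IF@2 ID@3 stall=0 (-) EX@4 MEM@5 WB@6
I2 add r3 <- r2,r1: IF@3 ID@4 stall=0 (-) EX@5 MEM@6 WB@7
I3 add r5 <- r3,r2: IF@4 ID@5 stall=2 (RAW on I2.r3 (WB@7)) EX@8 MEM@9 WB@10
I4 mul r5 <- r4,r4: IF@5 ID@8 stall=0 (-) EX@9 MEM@10 WB@11
I5 ld r5 <- r5: IF@8 ID@9 stall=2 (RAW on I4.r5 (WB@11)) EX@12 MEM@13 WB@14

Answer: 5 6 7 10 11 14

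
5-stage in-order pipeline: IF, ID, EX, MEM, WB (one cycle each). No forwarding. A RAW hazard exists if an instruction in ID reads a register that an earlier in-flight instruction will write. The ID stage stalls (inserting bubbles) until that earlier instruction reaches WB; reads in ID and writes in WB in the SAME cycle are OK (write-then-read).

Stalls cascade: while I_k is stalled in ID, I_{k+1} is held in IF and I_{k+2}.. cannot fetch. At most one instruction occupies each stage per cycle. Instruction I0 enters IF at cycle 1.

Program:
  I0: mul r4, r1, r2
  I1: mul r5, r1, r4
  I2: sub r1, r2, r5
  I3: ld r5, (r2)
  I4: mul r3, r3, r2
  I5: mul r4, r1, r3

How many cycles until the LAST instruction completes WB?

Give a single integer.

I0 mul r4 <- r1,r2: IF@1 ID@2 stall=0 (-) EX@3 MEM@4 WB@5
I1 mul r5 <- r1,r4: IF@2 ID@3 stall=2 (RAW on I0.r4 (WB@5)) EX@6 MEM@7 WB@8
I2 sub r1 <- r2,r5: IF@3 ID@6 stall=2 (RAW on I1.r5 (WB@8)) EX@9 MEM@10 WB@11
I3 ld r5 <- r2: IF@6 ID@9 stall=0 (-) EX@10 MEM@11 WB@12
I4 mul r3 <- r3,r2: IF@9 ID@10 stall=0 (-) EX@11 MEM@12 WB@13
I5 mul r4 <- r1,r3: IF@10 ID@11 stall=2 (RAW on I4.r3 (WB@13)) EX@14 MEM@15 WB@16

Answer: 16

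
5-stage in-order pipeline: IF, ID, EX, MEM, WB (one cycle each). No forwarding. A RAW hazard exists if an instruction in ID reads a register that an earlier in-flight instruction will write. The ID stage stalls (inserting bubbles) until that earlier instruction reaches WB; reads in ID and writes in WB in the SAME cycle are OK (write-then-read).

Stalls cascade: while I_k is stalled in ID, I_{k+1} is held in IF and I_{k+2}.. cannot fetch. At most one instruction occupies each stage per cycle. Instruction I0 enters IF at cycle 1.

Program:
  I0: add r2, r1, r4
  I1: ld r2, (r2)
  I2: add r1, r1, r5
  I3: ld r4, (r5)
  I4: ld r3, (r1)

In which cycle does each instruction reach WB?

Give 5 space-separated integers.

I0 add r2 <- r1,r4: IF@1 ID@2 stall=0 (-) EX@3 MEM@4 WB@5
I1 ld r2 <- r2: IF@2 ID@3 stall=2 (RAW on I0.r2 (WB@5)) EX@6 MEM@7 WB@8
I2 add r1 <- r1,r5: IF@3 ID@6 stall=0 (-) EX@7 MEM@8 WB@9
I3 ld r4 <- r5: IF@6 ID@7 stall=0 (-) EX@8 MEM@9 WB@10
I4 ld r3 <- r1: IF@7 ID@8 stall=1 (RAW on I2.r1 (WB@9)) EX@10 MEM@11 WB@12

Answer: 5 8 9 10 12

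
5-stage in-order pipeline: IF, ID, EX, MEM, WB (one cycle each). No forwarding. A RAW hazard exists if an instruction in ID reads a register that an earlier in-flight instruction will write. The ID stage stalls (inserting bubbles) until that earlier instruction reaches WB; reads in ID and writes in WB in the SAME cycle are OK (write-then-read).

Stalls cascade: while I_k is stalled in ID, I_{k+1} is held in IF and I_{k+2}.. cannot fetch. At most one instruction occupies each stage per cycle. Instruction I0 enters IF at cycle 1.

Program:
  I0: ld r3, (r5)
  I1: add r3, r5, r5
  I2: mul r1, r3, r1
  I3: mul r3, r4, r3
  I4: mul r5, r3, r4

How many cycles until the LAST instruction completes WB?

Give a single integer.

Answer: 13

Derivation:
I0 ld r3 <- r5: IF@1 ID@2 stall=0 (-) EX@3 MEM@4 WB@5
I1 add r3 <- r5,r5: IF@2 ID@3 stall=0 (-) EX@4 MEM@5 WB@6
I2 mul r1 <- r3,r1: IF@3 ID@4 stall=2 (RAW on I1.r3 (WB@6)) EX@7 MEM@8 WB@9
I3 mul r3 <- r4,r3: IF@4 ID@7 stall=0 (-) EX@8 MEM@9 WB@10
I4 mul r5 <- r3,r4: IF@7 ID@8 stall=2 (RAW on I3.r3 (WB@10)) EX@11 MEM@12 WB@13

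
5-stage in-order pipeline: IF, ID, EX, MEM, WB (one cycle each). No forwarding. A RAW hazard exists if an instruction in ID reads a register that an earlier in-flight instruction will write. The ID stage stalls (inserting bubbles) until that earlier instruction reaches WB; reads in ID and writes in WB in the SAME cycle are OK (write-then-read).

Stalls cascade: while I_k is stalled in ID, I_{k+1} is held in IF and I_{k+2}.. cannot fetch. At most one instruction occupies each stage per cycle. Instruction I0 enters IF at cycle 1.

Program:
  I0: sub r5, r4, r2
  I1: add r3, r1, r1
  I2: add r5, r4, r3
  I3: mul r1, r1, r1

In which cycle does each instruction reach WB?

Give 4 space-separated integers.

I0 sub r5 <- r4,r2: IF@1 ID@2 stall=0 (-) EX@3 MEM@4 WB@5
I1 add r3 <- r1,r1: IF@2 ID@3 stall=0 (-) EX@4 MEM@5 WB@6
I2 add r5 <- r4,r3: IF@3 ID@4 stall=2 (RAW on I1.r3 (WB@6)) EX@7 MEM@8 WB@9
I3 mul r1 <- r1,r1: IF@4 ID@7 stall=0 (-) EX@8 MEM@9 WB@10

Answer: 5 6 9 10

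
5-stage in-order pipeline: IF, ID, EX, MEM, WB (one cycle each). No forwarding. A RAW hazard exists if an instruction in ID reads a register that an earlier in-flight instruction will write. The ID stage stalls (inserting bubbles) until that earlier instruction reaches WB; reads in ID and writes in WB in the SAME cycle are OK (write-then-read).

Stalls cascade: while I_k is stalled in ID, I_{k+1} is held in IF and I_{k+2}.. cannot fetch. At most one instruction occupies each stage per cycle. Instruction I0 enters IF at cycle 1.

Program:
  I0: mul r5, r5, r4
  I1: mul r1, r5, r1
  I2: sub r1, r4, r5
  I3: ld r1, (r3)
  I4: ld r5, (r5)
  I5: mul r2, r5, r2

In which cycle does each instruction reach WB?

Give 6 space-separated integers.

I0 mul r5 <- r5,r4: IF@1 ID@2 stall=0 (-) EX@3 MEM@4 WB@5
I1 mul r1 <- r5,r1: IF@2 ID@3 stall=2 (RAW on I0.r5 (WB@5)) EX@6 MEM@7 WB@8
I2 sub r1 <- r4,r5: IF@3 ID@6 stall=0 (-) EX@7 MEM@8 WB@9
I3 ld r1 <- r3: IF@6 ID@7 stall=0 (-) EX@8 MEM@9 WB@10
I4 ld r5 <- r5: IF@7 ID@8 stall=0 (-) EX@9 MEM@10 WB@11
I5 mul r2 <- r5,r2: IF@8 ID@9 stall=2 (RAW on I4.r5 (WB@11)) EX@12 MEM@13 WB@14

Answer: 5 8 9 10 11 14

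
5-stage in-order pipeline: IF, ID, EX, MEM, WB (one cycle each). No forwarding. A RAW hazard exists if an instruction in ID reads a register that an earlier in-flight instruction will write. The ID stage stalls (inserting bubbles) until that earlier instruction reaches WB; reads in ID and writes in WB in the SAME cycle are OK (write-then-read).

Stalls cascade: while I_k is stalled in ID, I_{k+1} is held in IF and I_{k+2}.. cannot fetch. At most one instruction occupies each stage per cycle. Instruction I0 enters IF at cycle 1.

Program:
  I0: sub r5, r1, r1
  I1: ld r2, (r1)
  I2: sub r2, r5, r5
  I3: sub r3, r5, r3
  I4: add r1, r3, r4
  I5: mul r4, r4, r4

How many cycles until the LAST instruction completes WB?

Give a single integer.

Answer: 13

Derivation:
I0 sub r5 <- r1,r1: IF@1 ID@2 stall=0 (-) EX@3 MEM@4 WB@5
I1 ld r2 <- r1: IF@2 ID@3 stall=0 (-) EX@4 MEM@5 WB@6
I2 sub r2 <- r5,r5: IF@3 ID@4 stall=1 (RAW on I0.r5 (WB@5)) EX@6 MEM@7 WB@8
I3 sub r3 <- r5,r3: IF@4 ID@6 stall=0 (-) EX@7 MEM@8 WB@9
I4 add r1 <- r3,r4: IF@6 ID@7 stall=2 (RAW on I3.r3 (WB@9)) EX@10 MEM@11 WB@12
I5 mul r4 <- r4,r4: IF@7 ID@10 stall=0 (-) EX@11 MEM@12 WB@13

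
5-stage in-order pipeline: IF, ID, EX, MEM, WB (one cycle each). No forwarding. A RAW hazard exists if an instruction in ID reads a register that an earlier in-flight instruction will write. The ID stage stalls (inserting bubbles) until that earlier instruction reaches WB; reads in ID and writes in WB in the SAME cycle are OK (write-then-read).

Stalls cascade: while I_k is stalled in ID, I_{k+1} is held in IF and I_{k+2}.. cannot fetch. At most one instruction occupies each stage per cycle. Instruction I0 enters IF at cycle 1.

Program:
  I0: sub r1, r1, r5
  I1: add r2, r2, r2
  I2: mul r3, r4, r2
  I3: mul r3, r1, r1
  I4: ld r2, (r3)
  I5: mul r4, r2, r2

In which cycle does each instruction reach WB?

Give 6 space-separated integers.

I0 sub r1 <- r1,r5: IF@1 ID@2 stall=0 (-) EX@3 MEM@4 WB@5
I1 add r2 <- r2,r2: IF@2 ID@3 stall=0 (-) EX@4 MEM@5 WB@6
I2 mul r3 <- r4,r2: IF@3 ID@4 stall=2 (RAW on I1.r2 (WB@6)) EX@7 MEM@8 WB@9
I3 mul r3 <- r1,r1: IF@4 ID@7 stall=0 (-) EX@8 MEM@9 WB@10
I4 ld r2 <- r3: IF@7 ID@8 stall=2 (RAW on I3.r3 (WB@10)) EX@11 MEM@12 WB@13
I5 mul r4 <- r2,r2: IF@8 ID@11 stall=2 (RAW on I4.r2 (WB@13)) EX@14 MEM@15 WB@16

Answer: 5 6 9 10 13 16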